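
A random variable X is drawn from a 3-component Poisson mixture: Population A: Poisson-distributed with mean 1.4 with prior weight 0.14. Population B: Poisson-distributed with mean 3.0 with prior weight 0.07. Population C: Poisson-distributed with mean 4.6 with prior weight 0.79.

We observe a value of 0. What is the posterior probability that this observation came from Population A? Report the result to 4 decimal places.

P(component k | x) = P(Z=k)·f_k(x) / marginal(x), where marginal(x) = Σ_j P(Z=j)·f_j(x).
Poisson probabilities:
  L_A = 0.246597
  L_B = 0.0497871
  L_C = 0.0100518
Multiply by the mixture weights:
  P(Z=A)·L_A = 0.14 × 0.246597 = 0.0345236
  P(Z=B)·L_B = 0.07 × 0.0497871 = 0.00348509
  P(Z=C)·L_C = 0.79 × 0.0100518 = 0.00794095
Normaliser: 0.0345236 + 0.00348509 + 0.00794095 = 0.0459496
P(Population A | 0) ≈ 0.7513

0.7513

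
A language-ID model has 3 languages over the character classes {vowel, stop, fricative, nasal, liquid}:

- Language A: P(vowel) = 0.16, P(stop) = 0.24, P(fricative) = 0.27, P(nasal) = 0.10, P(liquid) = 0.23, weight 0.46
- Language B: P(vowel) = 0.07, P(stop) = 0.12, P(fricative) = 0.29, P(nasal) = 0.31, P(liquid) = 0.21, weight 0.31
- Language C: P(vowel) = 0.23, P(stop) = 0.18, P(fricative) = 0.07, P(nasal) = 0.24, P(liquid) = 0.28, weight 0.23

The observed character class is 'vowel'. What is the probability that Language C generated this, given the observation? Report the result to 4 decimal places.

P(component k | x) = w_k·f_k(x) / marginal(x), where marginal(x) = Σ_j w_j·f_j(x).
Component likelihoods at x = 'vowel':
  p_A = P(vowel | comp) = 0.16
  p_B = P(vowel | comp) = 0.07
  p_C = P(vowel | comp) = 0.23
Multiply by the mixture weights:
  w_A·p_A = 0.46 × 0.16 = 0.0736
  w_B·p_B = 0.31 × 0.07 = 0.0217
  w_C·p_C = 0.23 × 0.23 = 0.0529
Marginal: 0.0736 + 0.0217 + 0.0529 = 0.1482
P(Language C | data) ≈ 0.3570

0.3570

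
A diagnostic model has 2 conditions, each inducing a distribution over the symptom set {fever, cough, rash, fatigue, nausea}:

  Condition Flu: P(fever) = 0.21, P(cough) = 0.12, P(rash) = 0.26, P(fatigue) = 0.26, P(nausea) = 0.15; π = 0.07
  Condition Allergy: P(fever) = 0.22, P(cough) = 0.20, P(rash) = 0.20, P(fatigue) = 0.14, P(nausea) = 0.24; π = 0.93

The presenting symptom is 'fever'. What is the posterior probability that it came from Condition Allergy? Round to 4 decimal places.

0.9330

P(component k | x) = π_k·f_k(x) / marginal(x), where marginal(x) = Σ_j π_j·f_j(x).
Categorical probabilities:
  L_Flu = 0.21
  L_Allergy = 0.22
Prior × likelihood for each component:
  π_Flu·L_Flu = 0.07 × 0.21 = 0.0147
  π_Allergy·L_Allergy = 0.93 × 0.22 = 0.2046
Denominator: 0.0147 + 0.2046 = 0.2193
Responsibility of Condition Allergy: 0.2046 / 0.2193 ≈ 0.9330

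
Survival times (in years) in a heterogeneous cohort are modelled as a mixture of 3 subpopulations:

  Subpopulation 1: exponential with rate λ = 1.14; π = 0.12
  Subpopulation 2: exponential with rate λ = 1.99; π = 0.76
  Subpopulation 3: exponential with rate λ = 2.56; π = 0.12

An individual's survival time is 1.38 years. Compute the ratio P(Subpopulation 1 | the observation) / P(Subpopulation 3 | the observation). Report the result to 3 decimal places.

3.160

The posterior odds equal the prior odds times the likelihood ratio: (P(Z=i)/P(Z=j))·(f_i(x)/f_j(x)).
Exponential densities:
  L_1 = 0.236414
  L_2 = 0.127701
  L_3 = 0.0748108
Posterior odds = (P(Z=1)·L_1) / (P(Z=3)·L_3) = (0.12·0.236414) / (0.12·0.0748108) = 0.0283697 / 0.0089773 ≈ 3.160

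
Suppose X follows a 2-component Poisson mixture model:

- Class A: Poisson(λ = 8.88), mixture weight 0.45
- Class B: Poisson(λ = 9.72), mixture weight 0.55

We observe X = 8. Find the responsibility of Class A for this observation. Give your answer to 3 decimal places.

The responsibility of component k is w_k f_k(x) divided by Σ_j w_j f_j(x).
Evaluate each component's likelihood at the observed value:
  L_A = e^(−8.88)·8.88^8/8! = 0.133428
  L_B = e^(−9.72)·9.72^8/8! = 0.118705
Weight by the priors:
  w_A·L_A = 0.45 × 0.133428 = 0.0600428
  w_B·L_B = 0.55 × 0.118705 = 0.0652875
Evidence: 0.0600428 + 0.0652875 = 0.12533
P(Class A | x) = 0.0600428 / 0.12533 ≈ 0.479

0.479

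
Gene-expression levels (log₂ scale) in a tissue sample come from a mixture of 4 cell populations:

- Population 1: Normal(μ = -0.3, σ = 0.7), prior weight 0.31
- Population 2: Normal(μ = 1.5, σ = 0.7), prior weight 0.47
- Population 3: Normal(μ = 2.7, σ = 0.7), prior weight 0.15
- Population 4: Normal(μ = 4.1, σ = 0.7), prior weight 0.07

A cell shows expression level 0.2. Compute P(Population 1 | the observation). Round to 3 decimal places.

Posterior ∝ prior × likelihood, so P(k | x) ∝ π_k f_k(x); normalise over all components.
Component likelihoods at x = 0.2:
  f_1 = 0.441593
  f_2 = 0.101596
  f_3 = 0.000968449
  f_4 = 1.03606e-07
Prior × likelihood for each component:
  π_1·f_1 = 0.31 × 0.441593 = 0.136894
  π_2·f_2 = 0.47 × 0.101596 = 0.04775
  π_3·f_3 = 0.15 × 0.000968449 = 0.000145267
  π_4·f_4 = 0.07 × 1.03606e-07 = 7.25241e-09
Normaliser: 0.136894 + 0.04775 + 0.000145267 + 7.25241e-09 = 0.184789
P(Population 1 | the observation) = 0.136894 / 0.184789 ≈ 0.741

0.741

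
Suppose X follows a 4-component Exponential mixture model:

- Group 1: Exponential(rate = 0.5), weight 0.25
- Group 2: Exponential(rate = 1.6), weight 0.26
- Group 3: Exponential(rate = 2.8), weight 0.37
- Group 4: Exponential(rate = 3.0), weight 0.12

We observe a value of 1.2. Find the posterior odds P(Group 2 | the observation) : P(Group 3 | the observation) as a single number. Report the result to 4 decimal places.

1.6948

Posterior odds = (π_i f_i(x)) / (π_j f_j(x)); the normalising sum cancels.
Exponential densities:
  L_1 = 0.274406
  L_2 = 0.234571
  L_3 = 0.0972587
  L_4 = 0.0819712
0.0609885 / 0.0359857 ≈ 1.6948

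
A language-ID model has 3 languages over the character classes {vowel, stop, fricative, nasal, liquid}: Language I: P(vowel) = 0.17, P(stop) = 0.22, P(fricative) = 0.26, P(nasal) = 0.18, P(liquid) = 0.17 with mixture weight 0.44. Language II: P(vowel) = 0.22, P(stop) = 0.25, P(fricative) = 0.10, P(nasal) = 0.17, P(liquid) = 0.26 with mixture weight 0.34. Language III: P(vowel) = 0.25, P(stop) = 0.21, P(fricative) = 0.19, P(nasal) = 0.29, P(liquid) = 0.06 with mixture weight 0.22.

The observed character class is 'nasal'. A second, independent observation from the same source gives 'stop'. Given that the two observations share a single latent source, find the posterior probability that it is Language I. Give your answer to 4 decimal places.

P(component k | x) = w_k·f_k(x) / marginal(x), where marginal(x) = Σ_j w_j·f_j(x).
Since both observations come from the same component, the likelihood for component k is f_k(x₁)·f_k(x₂).
  f_I = [P(nasal | comp) = 0.18] × [0.22] = 0.0396
  f_II = [P(nasal | comp) = 0.17] × [0.25] = 0.0425
  f_III = [P(nasal | comp) = 0.29] × [0.21] = 0.0609
Weight by the priors:
  w_I·f_I = 0.44 × 0.0396 = 0.017424
  w_II·f_II = 0.34 × 0.0425 = 0.01445
  w_III·f_III = 0.22 × 0.0609 = 0.013398
Marginal: 0.017424 + 0.01445 + 0.013398 = 0.045272
Responsibility of Language I: 0.017424 / 0.045272 ≈ 0.3849

0.3849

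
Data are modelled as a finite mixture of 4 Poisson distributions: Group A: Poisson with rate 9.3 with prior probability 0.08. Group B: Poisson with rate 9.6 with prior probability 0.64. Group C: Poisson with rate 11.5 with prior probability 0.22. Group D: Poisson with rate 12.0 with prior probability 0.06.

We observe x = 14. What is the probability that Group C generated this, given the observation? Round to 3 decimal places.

0.331

Apply Bayes' rule: the posterior for each component is proportional to its prior times its likelihood at x.
Component likelihoods at x = 14:
  L_A = 0.0379677
  L_B = 0.0438694
  L_C = 0.0822195
  L_D = 0.0904889
Weight by the priors:
  π_A·L_A = 0.08 × 0.0379677 = 0.00303742
  π_B·L_B = 0.64 × 0.0438694 = 0.0280764
  π_C·L_C = 0.22 × 0.0822195 = 0.0180883
  π_D·L_D = 0.06 × 0.0904889 = 0.00542933
Sum: 0.00303742 + 0.0280764 + 0.0180883 + 0.00542933 = 0.0546315
P(Group C | 14) = 0.0180883 / 0.0546315 ≈ 0.331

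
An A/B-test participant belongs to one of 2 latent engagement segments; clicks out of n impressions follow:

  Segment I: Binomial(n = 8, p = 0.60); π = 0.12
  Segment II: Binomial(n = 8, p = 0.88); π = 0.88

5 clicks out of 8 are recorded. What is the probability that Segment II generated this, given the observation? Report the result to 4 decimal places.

0.5733

Apply Bayes' rule: the posterior for each component is proportional to its prior times its likelihood at x.
Component likelihoods at x = 5 clicks out of 8:
  p_I = C(8,5)·0.60^5·0.40^3 = 56·0.07776·0.064 = 0.278692
  p_II = C(8,5)·0.88^5·0.12^3 = 56·0.527732·0.001728 = 0.0510676
Multiply by the mixture weights:
  π_I·p_I = 0.12 × 0.278692 = 0.033443
  π_II·p_II = 0.88 × 0.0510676 = 0.0449395
Denominator: 0.033443 + 0.0449395 = 0.0783825
So the posterior for Segment II is 0.0449395 / 0.0783825 ≈ 0.5733.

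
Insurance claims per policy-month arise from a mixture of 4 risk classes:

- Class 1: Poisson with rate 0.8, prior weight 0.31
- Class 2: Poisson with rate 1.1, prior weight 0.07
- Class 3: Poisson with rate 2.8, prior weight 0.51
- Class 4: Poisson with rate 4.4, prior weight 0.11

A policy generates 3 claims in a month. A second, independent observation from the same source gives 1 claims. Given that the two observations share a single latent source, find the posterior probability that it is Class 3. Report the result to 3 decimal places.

By Bayes' theorem, P(k | x) = π_k f_k(x) / Σ_j π_j f_j(x).
Since both observations come from the same component, the likelihood for component k is f_k(x₁)·f_k(x₂).
  L_1 = [e^(−0.8)·0.8^3/3! = 0.0383427] × [0.359463] = 0.0137828
  L_2 = [e^(−1.1)·1.1^3/3! = 0.0738419] × [0.366158] = 0.0270378
  L_3 = [e^(−2.8)·2.8^3/3! = 0.222484] × [0.170268] = 0.0378819
  L_4 = [e^(−4.4)·4.4^3/3! = 0.174305] × [0.0540203] = 0.00941603
Multiply by the mixture weights:
  π_1·L_1 = 0.31 × 0.0137828 = 0.00427267
  π_2·L_2 = 0.07 × 0.0270378 = 0.00189265
  π_3·L_3 = 0.51 × 0.0378819 = 0.0193198
  π_4·L_4 = 0.11 × 0.00941603 = 0.00103576
Evidence: 0.00427267 + 0.00189265 + 0.0193198 + 0.00103576 = 0.0265208
Responsibility of Class 3: 0.0193198 / 0.0265208 ≈ 0.728

0.728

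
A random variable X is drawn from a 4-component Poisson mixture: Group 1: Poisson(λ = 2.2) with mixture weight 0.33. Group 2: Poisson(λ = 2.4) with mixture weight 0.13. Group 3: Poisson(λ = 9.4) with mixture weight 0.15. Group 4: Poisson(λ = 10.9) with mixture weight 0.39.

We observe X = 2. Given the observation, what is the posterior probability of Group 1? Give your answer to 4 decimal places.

0.7169

Posterior ∝ prior × likelihood, so P(k | x) ∝ π_k f_k(x); normalise over all components.
Evaluate each component's likelihood at the observed value:
  L_1 = e^(−2.2)·2.2^2/2! = 0.268144
  L_2 = e^(−2.4)·2.4^2/2! = 0.261268
  L_3 = e^(−9.4)·9.4^2/2! = 0.00365475
  L_4 = e^(−10.9)·10.9^2/2! = 0.00109651
Prior × likelihood for each component:
  π_1·L_1 = 0.33 × 0.268144 = 0.0884874
  π_2·L_2 = 0.13 × 0.261268 = 0.0339648
  π_3·L_3 = 0.15 × 0.00365475 = 0.000548212
  π_4·L_4 = 0.39 × 0.00109651 = 0.000427639
Evidence: 0.0884874 + 0.0339648 + 0.000548212 + 0.000427639 = 0.123428
P(Group 1 | 2) ≈ 0.7169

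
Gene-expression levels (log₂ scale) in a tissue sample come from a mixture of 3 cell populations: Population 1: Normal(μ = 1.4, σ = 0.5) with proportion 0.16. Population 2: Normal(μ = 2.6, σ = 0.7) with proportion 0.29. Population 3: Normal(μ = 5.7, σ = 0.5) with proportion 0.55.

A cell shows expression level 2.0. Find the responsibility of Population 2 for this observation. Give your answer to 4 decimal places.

0.6481

P(component k | x) = P(Z=k)·f_k(x) / marginal(x), where marginal(x) = Σ_j P(Z=j)·f_j(x).
Evaluate each component's likelihood at the observed value:
  p_1 = 0.388372
  p_2 = 0.394707
  p_3 = 1.02555e-12
Weight by the priors:
  P(Z=1)·p_1 = 0.16 × 0.388372 = 0.0621395
  P(Z=2)·p_2 = 0.29 × 0.394707 = 0.114465
  P(Z=3)·p_3 = 0.55 × 1.02555e-12 = 5.64053e-13
Denominator: 0.0621395 + 0.114465 + 5.64053e-13 = 0.176605
Responsibility of Population 2: 0.114465 / 0.176605 ≈ 0.6481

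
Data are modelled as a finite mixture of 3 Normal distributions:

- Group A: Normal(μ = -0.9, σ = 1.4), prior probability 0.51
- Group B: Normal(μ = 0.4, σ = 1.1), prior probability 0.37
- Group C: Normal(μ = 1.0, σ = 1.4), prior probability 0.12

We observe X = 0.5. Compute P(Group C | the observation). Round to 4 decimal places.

0.1264

Posterior ∝ prior × likelihood, so P(k | x) ∝ w_k f_k(x); normalise over all components.
Normal densities:
  f_A = 0.172836
  f_B = 0.361179
  f_C = 0.267353
Prior × likelihood for each component:
  w_A·f_A = 0.51 × 0.172836 = 0.0881465
  w_B·f_B = 0.37 × 0.361179 = 0.133636
  w_C·f_C = 0.12 × 0.267353 = 0.0320823
Evidence: 0.0881465 + 0.133636 + 0.0320823 = 0.253865
P(Group C | 0.5) = 0.0320823 / 0.253865 ≈ 0.1264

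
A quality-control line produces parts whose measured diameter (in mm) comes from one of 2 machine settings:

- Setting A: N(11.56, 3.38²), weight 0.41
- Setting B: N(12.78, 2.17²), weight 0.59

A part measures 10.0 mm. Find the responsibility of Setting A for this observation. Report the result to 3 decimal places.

0.477

Apply Bayes' rule: the posterior for each component is proportional to its prior times its likelihood at x.
Evaluate each component's likelihood at the observed value:
  f_A = (1/(3.38·√(2π)))·exp(−(10.0−11.56)²/(2·3.38²)) = 0.118030·exp(-0.10651) = 0.106105
  f_B = (1/(2.17·√(2π)))·exp(−(10.0−12.78)²/(2·2.17²)) = 0.183844·exp(-0.82062) = 0.080921
Prior × likelihood for each component:
  P(Z=A)·f_A = 0.41 × 0.106105 = 0.0435032
  P(Z=B)·f_B = 0.59 × 0.080921 = 0.0477434
Normaliser: 0.0435032 + 0.0477434 = 0.0912466
So the posterior for Setting A is 0.0435032 / 0.0912466 ≈ 0.477.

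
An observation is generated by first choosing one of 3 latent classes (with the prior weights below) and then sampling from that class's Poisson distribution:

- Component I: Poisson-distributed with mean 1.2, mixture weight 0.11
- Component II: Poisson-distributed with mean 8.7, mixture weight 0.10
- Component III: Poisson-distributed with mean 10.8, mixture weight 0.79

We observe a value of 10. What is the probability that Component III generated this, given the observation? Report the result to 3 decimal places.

0.894

Apply Bayes' rule: the posterior for each component is proportional to its prior times its likelihood at x.
Evaluate each component's likelihood at the observed value:
  f_I = 5.13921e-07
  f_II = 0.114043
  f_III = 0.121365
Unnormalised posteriors:
  P(Z=I)·f_I = 0.11 × 5.13921e-07 = 5.65313e-08
  P(Z=II)·f_II = 0.10 × 0.114043 = 0.0114043
  P(Z=III)·f_III = 0.79 × 0.121365 = 0.0958785
Evidence: 5.65313e-08 + 0.0114043 + 0.0958785 = 0.107283
P(Component III | the observation) ≈ 0.894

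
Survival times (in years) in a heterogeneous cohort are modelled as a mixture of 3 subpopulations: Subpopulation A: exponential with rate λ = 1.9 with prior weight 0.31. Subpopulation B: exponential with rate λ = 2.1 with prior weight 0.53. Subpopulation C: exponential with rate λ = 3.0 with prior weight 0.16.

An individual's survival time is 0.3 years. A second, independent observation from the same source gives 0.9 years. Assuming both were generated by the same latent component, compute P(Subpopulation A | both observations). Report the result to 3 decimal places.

0.335

By Bayes' theorem, P(k | x) = π_k f_k(x) / Σ_j π_j f_j(x).
Since both observations come from the same component, the likelihood for component k is f_k(x₁)·f_k(x₂).
  L_A = [1.9·e^(−1.9·0.3) = 1.9·e^(−0.5700) = 1.0745] × [0.343645] = 0.369246
  L_B = [2.1·e^(−2.1·0.3) = 2.1·e^(−0.6300) = 1.11844] × [0.317251] = 0.354827
  L_C = [3.0·e^(−3.0·0.3) = 3.0·e^(−0.9000) = 1.21971] × [0.201617] = 0.245914
Prior × likelihood for each component:
  π_A·L_A = 0.31 × 0.369246 = 0.114466
  π_B·L_B = 0.53 × 0.354827 = 0.188058
  π_C·L_C = 0.16 × 0.245914 = 0.0393462
Evidence: 0.114466 + 0.188058 + 0.0393462 = 0.341871
So the posterior for Subpopulation A is 0.114466 / 0.341871 ≈ 0.335.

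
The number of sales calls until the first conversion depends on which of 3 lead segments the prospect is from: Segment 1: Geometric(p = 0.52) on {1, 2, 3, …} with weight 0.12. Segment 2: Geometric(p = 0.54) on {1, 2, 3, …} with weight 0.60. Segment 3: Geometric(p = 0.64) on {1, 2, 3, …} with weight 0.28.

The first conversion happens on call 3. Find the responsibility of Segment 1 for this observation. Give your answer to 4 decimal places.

The responsibility of component k is w_k f_k(x) divided by Σ_j w_j f_j(x).
Component likelihoods at x = 3:
  f_1 = 0.52·(1−0.52)^2 = 0.52·0.2304 = 0.119808
  f_2 = 0.54·(1−0.54)^2 = 0.54·0.2116 = 0.114264
  f_3 = 0.64·(1−0.64)^2 = 0.64·0.1296 = 0.082944
Weight by the priors:
  w_1·f_1 = 0.12 × 0.119808 = 0.014377
  w_2·f_2 = 0.60 × 0.114264 = 0.0685584
  w_3·f_3 = 0.28 × 0.082944 = 0.0232243
Normaliser: 0.014377 + 0.0685584 + 0.0232243 = 0.10616
P(Segment 1 | data) = 0.014377 / 0.10616 ≈ 0.1354

0.1354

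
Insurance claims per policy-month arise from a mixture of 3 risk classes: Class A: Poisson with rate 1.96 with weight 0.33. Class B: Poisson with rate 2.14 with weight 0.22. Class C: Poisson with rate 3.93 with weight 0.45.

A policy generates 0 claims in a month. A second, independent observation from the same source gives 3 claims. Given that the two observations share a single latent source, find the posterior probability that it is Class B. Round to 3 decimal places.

Posterior ∝ prior × likelihood, so P(k | x) ∝ π_k f_k(x); normalise over all components.
Since both observations come from the same component, the likelihood for component k is f_k(x₁)·f_k(x₂).
  p_A = [0.140858] × [0.176766] = 0.024899
  p_B = [0.117655] × [0.192176] = 0.0226105
  p_C = [0.0196437] × [0.198723] = 0.00390366
Prior × likelihood for each component:
  π_A·p_A = 0.33 × 0.024899 = 0.00821668
  π_B·p_B = 0.22 × 0.0226105 = 0.0049743
  π_C·p_C = 0.45 × 0.00390366 = 0.00175665
Denominator: 0.00821668 + 0.0049743 + 0.00175665 = 0.0149476
P(Class B | data) = 0.0049743 / 0.0149476 ≈ 0.333

0.333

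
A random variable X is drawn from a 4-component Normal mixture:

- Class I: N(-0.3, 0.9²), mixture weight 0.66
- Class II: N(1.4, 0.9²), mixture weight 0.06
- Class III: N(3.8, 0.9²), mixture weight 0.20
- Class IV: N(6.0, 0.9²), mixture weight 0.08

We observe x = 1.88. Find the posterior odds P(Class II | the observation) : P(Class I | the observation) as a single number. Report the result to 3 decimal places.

1.482

Only the two components matter; the odds are (π_i f_i(x)) / (π_j f_j(x)).
Evaluate each component's likelihood at the observed value:
  L_I = (1/(0.9·√(2π)))·exp(−(1.88−-0.3)²/(2·0.9²)) = 0.443269·exp(-2.93358) = 0.0235847
  L_II = (1/(0.9·√(2π)))·exp(−(1.88−1.4)²/(2·0.9²)) = 0.443269·exp(-0.14222) = 0.384504
  L_III = (1/(0.9·√(2π)))·exp(−(1.88−3.8)²/(2·0.9²)) = 0.443269·exp(-2.27556) = 0.0455414
  L_IV = (1/(0.9·√(2π)))·exp(−(1.88−6.0)²/(2·0.9²)) = 0.443269·exp(-10.47802) = 1.24773e-05
0.0230703 / 0.0155659 ≈ 1.482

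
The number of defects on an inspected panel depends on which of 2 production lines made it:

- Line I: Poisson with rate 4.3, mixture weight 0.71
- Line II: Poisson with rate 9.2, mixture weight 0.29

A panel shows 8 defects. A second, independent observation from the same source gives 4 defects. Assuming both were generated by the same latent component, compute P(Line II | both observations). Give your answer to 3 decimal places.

0.172

P(component k | x) = π_k·f_k(x) / marginal(x), where marginal(x) = Σ_j π_j·f_j(x).
Since both observations come from the same component, the likelihood for component k is f_k(x₁)·f_k(x₂).
  f_I = [0.0393333] × [0.193284] = 0.00760251
  f_II = [0.128609] × [0.03016] = 0.00387886
Multiply by the mixture weights:
  π_I·f_I = 0.71 × 0.00760251 = 0.00539778
  π_II·f_II = 0.29 × 0.00387886 = 0.00112487
Marginal: 0.00539778 + 0.00112487 = 0.00652265
P(Line II | x) = 0.00112487 / 0.00652265 ≈ 0.172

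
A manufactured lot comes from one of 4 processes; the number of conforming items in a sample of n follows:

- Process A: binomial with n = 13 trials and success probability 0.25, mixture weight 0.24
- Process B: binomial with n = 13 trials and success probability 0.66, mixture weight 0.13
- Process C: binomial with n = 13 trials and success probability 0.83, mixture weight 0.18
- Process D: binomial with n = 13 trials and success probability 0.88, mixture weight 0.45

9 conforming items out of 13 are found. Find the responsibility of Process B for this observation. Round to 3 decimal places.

0.416

Apply Bayes' rule: the posterior for each component is proportional to its prior times its likelihood at x.
Binomial probabilities:
  p_A = C(13,9)·0.25^9·0.75^4 = 715·3.8147e-06·0.316406 = 0.000863001
  p_B = C(13,9)·0.66^9·0.34^4 = 715·0.0237627·0.0133634 = 0.227048
  p_C = C(13,9)·0.83^9·0.17^4 = 715·0.18694·0.00083521 = 0.111636
  p_D = C(13,9)·0.88^9·0.12^4 = 715·0.316478·0.00020736 = 0.0469218
Prior × likelihood for each component:
  P(Z=A)·p_A = 0.24 × 0.000863001 = 0.00020712
  P(Z=B)·p_B = 0.13 × 0.227048 = 0.0295162
  P(Z=C)·p_C = 0.18 × 0.111636 = 0.0200945
  P(Z=D)·p_D = 0.45 × 0.0469218 = 0.0211148
Marginal: 0.00020712 + 0.0295162 + 0.0200945 + 0.0211148 = 0.0709326
P(Process B | 9 conforming items out of 13) ≈ 0.416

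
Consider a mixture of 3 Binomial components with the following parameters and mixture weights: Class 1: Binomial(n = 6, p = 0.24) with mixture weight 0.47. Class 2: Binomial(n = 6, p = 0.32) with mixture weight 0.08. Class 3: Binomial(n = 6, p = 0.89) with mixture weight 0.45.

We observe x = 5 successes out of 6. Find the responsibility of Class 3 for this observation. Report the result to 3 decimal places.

By Bayes' theorem, P(k | x) = P(Z=k) f_k(x) / Σ_j P(Z=j) f_j(x).
Component likelihoods at x = 5 successes out of 6:
  L_1 = 0.00363096
  L_2 = 0.0136902
  L_3 = 0.368548
Unnormalised posteriors:
  P(Z=1)·L_1 = 0.47 × 0.00363096 = 0.00170655
  P(Z=2)·L_2 = 0.08 × 0.0136902 = 0.00109522
  P(Z=3)·L_3 = 0.45 × 0.368548 = 0.165847
Marginal: 0.00170655 + 0.00109522 + 0.165847 = 0.168648
P(Class 3 | the observation) = 0.165847 / 0.168648 ≈ 0.983

0.983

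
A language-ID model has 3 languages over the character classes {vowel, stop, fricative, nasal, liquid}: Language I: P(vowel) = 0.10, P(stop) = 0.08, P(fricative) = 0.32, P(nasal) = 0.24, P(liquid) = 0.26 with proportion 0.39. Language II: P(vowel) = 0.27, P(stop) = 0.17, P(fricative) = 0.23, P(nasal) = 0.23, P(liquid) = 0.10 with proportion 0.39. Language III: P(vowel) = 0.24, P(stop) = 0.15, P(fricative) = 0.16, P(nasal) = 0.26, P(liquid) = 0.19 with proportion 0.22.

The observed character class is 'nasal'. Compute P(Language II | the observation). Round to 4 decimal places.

0.3730

By Bayes' theorem, P(k | x) = w_k f_k(x) / Σ_j w_j f_j(x).
Evaluate each component's likelihood at the observed value:
  p_I = P(nasal | comp) = 0.24
  p_II = P(nasal | comp) = 0.23
  p_III = P(nasal | comp) = 0.26
Weight by the priors:
  w_I·p_I = 0.39 × 0.24 = 0.0936
  w_II·p_II = 0.39 × 0.23 = 0.0897
  w_III·p_III = 0.22 × 0.26 = 0.0572
Denominator: 0.0936 + 0.0897 + 0.0572 = 0.2405
So the posterior for Language II is 0.0897 / 0.2405 ≈ 0.3730.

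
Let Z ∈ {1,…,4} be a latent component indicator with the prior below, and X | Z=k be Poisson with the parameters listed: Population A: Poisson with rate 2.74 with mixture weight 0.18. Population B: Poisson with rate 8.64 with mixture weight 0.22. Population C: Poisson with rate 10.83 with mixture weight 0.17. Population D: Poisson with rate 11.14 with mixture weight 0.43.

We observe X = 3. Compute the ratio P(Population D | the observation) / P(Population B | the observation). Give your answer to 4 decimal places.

Posterior odds = (w_i f_i(x)) / (w_j f_j(x)); the normalising sum cancels.
Evaluate each component's likelihood at the observed value:
  L_A = 0.221378
  L_B = 0.0190145
  L_C = 0.00419107
  L_D = 0.00334552
Odds = (0.43/0.22) × (0.00334552/0.0190145) = 1.95455 × 0.175945 ≈ 0.3439

0.3439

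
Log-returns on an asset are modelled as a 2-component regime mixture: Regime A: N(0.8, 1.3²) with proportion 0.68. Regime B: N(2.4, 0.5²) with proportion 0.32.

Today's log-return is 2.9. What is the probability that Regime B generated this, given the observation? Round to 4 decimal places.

The responsibility of component k is π_k f_k(x) divided by Σ_j π_j f_j(x).
Normal densities:
  f_A = (1/(1.3·√(2π)))·exp(−(2.9−0.8)²/(2·1.3²)) = 0.306879·exp(-1.30473) = 0.0832392
  f_B = (1/(0.5·√(2π)))·exp(−(2.9−2.4)²/(2·0.5²)) = 0.797885·exp(-0.50000) = 0.483941
Multiply by the mixture weights:
  π_A·f_A = 0.68 × 0.0832392 = 0.0566027
  π_B·f_B = 0.32 × 0.483941 = 0.154861
Evidence: 0.0566027 + 0.154861 = 0.211464
P(Regime B | x) = 0.154861 / 0.211464 ≈ 0.7323

0.7323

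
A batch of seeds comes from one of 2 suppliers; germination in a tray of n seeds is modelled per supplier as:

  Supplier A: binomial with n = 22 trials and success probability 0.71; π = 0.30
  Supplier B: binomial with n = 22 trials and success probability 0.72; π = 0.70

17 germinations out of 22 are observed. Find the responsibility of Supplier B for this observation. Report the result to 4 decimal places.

0.7129

The responsibility of component k is P(Z=k) f_k(x) divided by Σ_j P(Z=j) f_j(x).
Binomial probabilities:
  L_A = 0.159919
  L_B = 0.1702
Prior × likelihood for each component:
  P(Z=A)·L_A = 0.30 × 0.159919 = 0.0479756
  P(Z=B)·L_B = 0.70 × 0.1702 = 0.11914
Normaliser: 0.0479756 + 0.11914 = 0.167116
So the posterior for Supplier B is 0.11914 / 0.167116 ≈ 0.7129.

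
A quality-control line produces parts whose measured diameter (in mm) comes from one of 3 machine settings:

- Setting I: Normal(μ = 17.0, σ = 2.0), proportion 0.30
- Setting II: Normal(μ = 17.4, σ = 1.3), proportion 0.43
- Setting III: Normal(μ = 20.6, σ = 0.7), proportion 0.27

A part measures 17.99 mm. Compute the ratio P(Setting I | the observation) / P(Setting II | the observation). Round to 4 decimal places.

0.4447

Only the two components matter; the odds are (w_i f_i(x)) / (w_j f_j(x)).
Evaluate each component's likelihood at the observed value:
  L_I = 0.176471
  L_II = 0.276847
  L_III = 0.00054573
Odds = (0.30/0.43) × (0.176471/0.276847) = 0.697674 × 0.637432 ≈ 0.4447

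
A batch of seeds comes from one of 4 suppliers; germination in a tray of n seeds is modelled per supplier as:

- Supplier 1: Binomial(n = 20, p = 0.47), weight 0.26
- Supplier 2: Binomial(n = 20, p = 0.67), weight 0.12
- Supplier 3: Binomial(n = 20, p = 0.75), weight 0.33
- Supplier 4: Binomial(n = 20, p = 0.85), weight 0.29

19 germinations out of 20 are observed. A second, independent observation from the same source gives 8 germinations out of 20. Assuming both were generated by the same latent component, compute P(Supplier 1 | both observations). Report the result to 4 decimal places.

0.0265

P(component k | x) = π_k·f_k(x) / marginal(x), where marginal(x) = Σ_j π_j·f_j(x).
Since both observations come from the same component, the likelihood for component k is f_k(x₁)·f_k(x₂).
  p_1 = [C(20,19)·0.47^19·0.53^1 = 20·5.88653e-07·0.53 = 6.23972e-06] × [0.147353] = 9.19445e-07
  p_2 = [C(20,19)·0.67^19·0.33^1 = 20·0.000495931·0.33 = 0.00327314] × [0.00853165] = 2.79253e-05
  p_3 = [C(20,19)·0.75^19·0.25^1 = 20·0.00422828·0.25 = 0.0211414] × [0.000751688] = 1.58917e-05
  p_4 = [C(20,19)·0.85^19·0.15^1 = 20·0.0455994·0.15 = 0.136798] × [4.45362e-06] = 6.09249e-07
Weight by the priors:
  π_1·p_1 = 0.26 × 9.19445e-07 = 2.39056e-07
  π_2·p_2 = 0.12 × 2.79253e-05 = 3.35104e-06
  π_3·p_3 = 0.33 × 1.58917e-05 = 5.24427e-06
  π_4·p_4 = 0.29 × 6.09249e-07 = 1.76682e-07
Denominator: 2.39056e-07 + 3.35104e-06 + 5.24427e-06 + 1.76682e-07 = 9.01105e-06
P(Supplier 1 | data) ≈ 0.0265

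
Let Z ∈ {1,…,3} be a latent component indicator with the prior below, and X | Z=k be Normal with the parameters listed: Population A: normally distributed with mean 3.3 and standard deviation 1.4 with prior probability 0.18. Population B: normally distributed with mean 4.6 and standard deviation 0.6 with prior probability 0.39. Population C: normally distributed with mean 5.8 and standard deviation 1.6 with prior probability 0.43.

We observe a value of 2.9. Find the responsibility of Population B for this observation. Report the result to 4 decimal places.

0.0627

Apply Bayes' rule: the posterior for each component is proportional to its prior times its likelihood at x.
Component likelihoods at x = 2.9:
  p_A = (1/(1.4·√(2π)))·exp(−(2.9−3.3)²/(2·1.4²)) = 0.284959·exp(-0.04082) = 0.273562
  p_B = (1/(0.6·√(2π)))·exp(−(2.9−4.6)²/(2·0.6²)) = 0.664904·exp(-4.01389) = 0.0120102
  p_C = (1/(1.6·√(2π)))·exp(−(2.9−5.8)²/(2·1.6²)) = 0.249339·exp(-1.64258) = 0.0482422
Unnormalised posteriors:
  P(Z=A)·p_A = 0.18 × 0.273562 = 0.0492412
  P(Z=B)·p_B = 0.39 × 0.0120102 = 0.00468396
  P(Z=C)·p_C = 0.43 × 0.0482422 = 0.0207442
Normaliser: 0.0492412 + 0.00468396 + 0.0207442 = 0.0746693
Responsibility of Population B: 0.00468396 / 0.0746693 ≈ 0.0627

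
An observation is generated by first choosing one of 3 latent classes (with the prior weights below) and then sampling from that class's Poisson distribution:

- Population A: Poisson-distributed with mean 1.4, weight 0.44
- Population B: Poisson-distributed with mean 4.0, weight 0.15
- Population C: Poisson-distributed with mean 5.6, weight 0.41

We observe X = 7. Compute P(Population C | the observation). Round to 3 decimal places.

By Bayes' theorem, P(k | x) = π_k f_k(x) / Σ_j π_j f_j(x).
Component likelihoods at x = 7:
  p_A = e^(−1.4)·1.4^7/7! = 0.000515767
  p_B = e^(−4.0)·4.0^7/7! = 0.0595404
  p_C = e^(−5.6)·5.6^7/7! = 0.126717
Multiply by the mixture weights:
  π_A·p_A = 0.44 × 0.000515767 = 0.000226937
  π_B·p_B = 0.15 × 0.0595404 = 0.00893105
  π_C·p_C = 0.41 × 0.126717 = 0.0519542
Marginal: 0.000226937 + 0.00893105 + 0.0519542 = 0.0611122
Responsibility of Population C: 0.0519542 / 0.0611122 ≈ 0.850

0.850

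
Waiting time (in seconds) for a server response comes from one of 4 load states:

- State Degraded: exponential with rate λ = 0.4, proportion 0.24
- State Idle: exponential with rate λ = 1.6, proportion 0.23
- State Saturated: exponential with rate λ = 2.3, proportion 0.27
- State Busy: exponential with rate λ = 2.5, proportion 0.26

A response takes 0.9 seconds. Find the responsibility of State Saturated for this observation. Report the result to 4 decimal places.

0.2603

Apply Bayes' rule: the posterior for each component is proportional to its prior times its likelihood at x.
Evaluate each component's likelihood at the observed value:
  f_Degraded = 0.4·e^(−0.4·0.9) = 0.4·e^(−0.3600) = 0.279071
  f_Idle = 1.6·e^(−1.6·0.9) = 1.6·e^(−1.4400) = 0.379084
  f_Saturated = 2.3·e^(−2.3·0.9) = 2.3·e^(−2.0700) = 0.290227
  f_Busy = 2.5·e^(−2.5·0.9) = 2.5·e^(−2.2500) = 0.263498
Multiply by the mixture weights:
  P(Z=Degraded)·f_Degraded = 0.24 × 0.279071 = 0.0669769
  P(Z=Idle)·f_Idle = 0.23 × 0.379084 = 0.0871894
  P(Z=Saturated)·f_Saturated = 0.27 × 0.290227 = 0.0783614
  P(Z=Busy)·f_Busy = 0.26 × 0.263498 = 0.0685095
Sum: 0.0669769 + 0.0871894 + 0.0783614 + 0.0685095 = 0.301037
P(State Saturated | the observation) = 0.0783614 / 0.301037 ≈ 0.2603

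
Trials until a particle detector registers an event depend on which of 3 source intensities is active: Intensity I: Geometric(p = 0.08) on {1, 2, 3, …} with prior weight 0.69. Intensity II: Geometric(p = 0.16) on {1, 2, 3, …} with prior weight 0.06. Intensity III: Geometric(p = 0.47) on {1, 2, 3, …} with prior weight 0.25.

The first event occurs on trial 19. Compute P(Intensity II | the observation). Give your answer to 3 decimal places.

0.033

The responsibility of component k is w_k f_k(x) divided by Σ_j w_j f_j(x).
Geometric probabilities:
  p_I = 0.0178349
  p_II = 0.00693661
  p_III = 5.11757e-06
Weight by the priors:
  w_I·p_I = 0.69 × 0.0178349 = 0.0123061
  w_II·p_II = 0.06 × 0.00693661 = 0.000416196
  w_III·p_III = 0.25 × 5.11757e-06 = 1.27939e-06
Marginal: 0.0123061 + 0.000416196 + 1.27939e-06 = 0.0127236
Responsibility of Intensity II: 0.000416196 / 0.0127236 ≈ 0.033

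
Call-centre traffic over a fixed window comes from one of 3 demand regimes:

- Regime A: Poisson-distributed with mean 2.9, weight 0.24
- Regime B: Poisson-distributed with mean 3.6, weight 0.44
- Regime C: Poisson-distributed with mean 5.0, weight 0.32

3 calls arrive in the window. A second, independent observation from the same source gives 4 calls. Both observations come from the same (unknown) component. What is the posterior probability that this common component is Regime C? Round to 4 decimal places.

0.2287

Posterior ∝ prior × likelihood, so P(k | x) ∝ P(Z=k) f_k(x); normalise over all components.
Since both observations come from the same component, the likelihood for component k is f_k(x₁)·f_k(x₂).
  L_A = [0.22366] × [0.162154] = 0.0362673
  L_B = [0.212469] × [0.191222] = 0.0406289
  L_C = [0.140374] × [0.175467] = 0.024631
Unnormalised posteriors:
  P(Z=A)·L_A = 0.24 × 0.0362673 = 0.00870416
  P(Z=B)·L_B = 0.44 × 0.0406289 = 0.0178767
  P(Z=C)·L_C = 0.32 × 0.024631 = 0.00788193
Sum: 0.00870416 + 0.0178767 + 0.00788193 = 0.0344628
So the posterior for Regime C is 0.00788193 / 0.0344628 ≈ 0.2287.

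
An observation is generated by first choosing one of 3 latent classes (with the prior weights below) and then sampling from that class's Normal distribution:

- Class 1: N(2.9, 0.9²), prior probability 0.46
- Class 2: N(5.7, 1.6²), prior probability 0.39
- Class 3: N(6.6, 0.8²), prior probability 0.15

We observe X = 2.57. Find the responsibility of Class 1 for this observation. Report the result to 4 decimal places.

P(component k | x) = w_k·f_k(x) / marginal(x), where marginal(x) = Σ_j w_j·f_j(x).
Normal densities:
  f_1 = (1/(0.9·√(2π)))·exp(−(2.57−2.9)²/(2·0.9²)) = 0.443269·exp(-0.06722) = 0.414451
  f_2 = (1/(1.6·√(2π)))·exp(−(2.57−5.7)²/(2·1.6²)) = 0.249339·exp(-1.91346) = 0.0367948
  f_3 = (1/(0.8·√(2π)))·exp(−(2.57−6.6)²/(2·0.8²)) = 0.498678·exp(-12.68820) = 1.53958e-06
Prior × likelihood for each component:
  w_1·f_1 = 0.46 × 0.414451 = 0.190648
  w_2·f_2 = 0.39 × 0.0367948 = 0.01435
  w_3·f_3 = 0.15 × 1.53958e-06 = 2.30938e-07
Marginal: 0.190648 + 0.01435 + 2.30938e-07 = 0.204998
Responsibility of Class 1: 0.190648 / 0.204998 ≈ 0.9300

0.9300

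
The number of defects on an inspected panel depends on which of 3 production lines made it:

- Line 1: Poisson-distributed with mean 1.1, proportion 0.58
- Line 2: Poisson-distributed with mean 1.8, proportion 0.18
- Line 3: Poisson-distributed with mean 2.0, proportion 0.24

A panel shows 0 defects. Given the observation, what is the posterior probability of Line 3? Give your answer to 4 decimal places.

The responsibility of component k is π_k f_k(x) divided by Σ_j π_j f_j(x).
Evaluate each component's likelihood at the observed value:
  p_1 = e^(−1.1)·1.1^0/0! = 0.332871
  p_2 = e^(−1.8)·1.8^0/0! = 0.165299
  p_3 = e^(−2.0)·2.0^0/0! = 0.135335
Unnormalised posteriors:
  π_1·p_1 = 0.58 × 0.332871 = 0.193065
  π_2·p_2 = 0.18 × 0.165299 = 0.0297538
  π_3·p_3 = 0.24 × 0.135335 = 0.0324805
Evidence: 0.193065 + 0.0297538 + 0.0324805 = 0.255299
So the posterior for Line 3 is 0.0324805 / 0.255299 ≈ 0.1272.

0.1272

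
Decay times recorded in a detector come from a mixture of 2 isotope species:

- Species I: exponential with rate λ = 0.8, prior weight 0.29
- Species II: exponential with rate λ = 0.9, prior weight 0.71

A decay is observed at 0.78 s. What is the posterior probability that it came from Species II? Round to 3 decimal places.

0.718

The responsibility of component k is π_k f_k(x) divided by Σ_j π_j f_j(x).
Component likelihoods at x = 0.78 s:
  L_I = 0.8·e^(−0.8·0.78) = 0.8·e^(−0.6240) = 0.428638
  L_II = 0.9·e^(−0.9·0.78) = 0.9·e^(−0.7020) = 0.446034
Weight by the priors:
  π_I·L_I = 0.29 × 0.428638 = 0.124305
  π_II·L_II = 0.71 × 0.446034 = 0.316684
Evidence: 0.124305 + 0.316684 = 0.440989
Responsibility of Species II: 0.316684 / 0.440989 ≈ 0.718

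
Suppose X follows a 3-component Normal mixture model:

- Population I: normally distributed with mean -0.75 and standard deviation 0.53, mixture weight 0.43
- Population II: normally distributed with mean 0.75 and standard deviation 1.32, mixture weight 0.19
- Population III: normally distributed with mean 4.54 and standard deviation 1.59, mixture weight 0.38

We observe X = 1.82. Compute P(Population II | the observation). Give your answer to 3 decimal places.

By Bayes' theorem, P(k | x) = π_k f_k(x) / Σ_j π_j f_j(x).
Normal densities:
  L_I = 5.89896e-06
  L_II = 0.217597
  L_III = 0.0580816
Prior × likelihood for each component:
  π_I·L_I = 0.43 × 5.89896e-06 = 2.53655e-06
  π_II·L_II = 0.19 × 0.217597 = 0.0413434
  π_III·L_III = 0.38 × 0.0580816 = 0.022071
Evidence: 2.53655e-06 + 0.0413434 + 0.022071 = 0.063417
P(Population II | data) ≈ 0.652

0.652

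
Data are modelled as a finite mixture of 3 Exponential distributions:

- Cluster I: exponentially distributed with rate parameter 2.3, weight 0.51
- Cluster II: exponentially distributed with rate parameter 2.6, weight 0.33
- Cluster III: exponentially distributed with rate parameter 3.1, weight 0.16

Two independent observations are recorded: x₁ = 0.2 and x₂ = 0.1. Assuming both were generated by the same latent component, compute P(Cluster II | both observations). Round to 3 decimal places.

By Bayes' theorem, P(k | x) = w_k f_k(x) / Σ_j w_j f_j(x).
Since both observations come from the same component, the likelihood for component k is f_k(x₁)·f_k(x₂).
  f_I = [1.45195] × [1.82743] = 2.65334
  f_II = [1.54575] × [2.00473] = 3.09882
  f_III = [1.66763] × [2.27369] = 3.79166
Weight by the priors:
  w_I·f_I = 0.51 × 2.65334 = 1.3532
  w_II·f_II = 0.33 × 3.09882 = 1.02261
  w_III·f_III = 0.16 × 3.79166 = 0.606666
Denominator: 1.3532 + 1.02261 + 0.606666 = 2.98248
P(Cluster II | x₁,x₂) ≈ 0.343

0.343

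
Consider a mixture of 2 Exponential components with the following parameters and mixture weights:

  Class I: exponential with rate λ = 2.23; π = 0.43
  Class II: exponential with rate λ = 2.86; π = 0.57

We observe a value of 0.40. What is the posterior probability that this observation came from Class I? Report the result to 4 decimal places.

0.4308

By Bayes' theorem, P(k | x) = w_k f_k(x) / Σ_j w_j f_j(x).
Exponential densities:
  p_I = 0.913933
  p_II = 0.911031
Multiply by the mixture weights:
  w_I·p_I = 0.43 × 0.913933 = 0.392991
  w_II·p_II = 0.57 × 0.911031 = 0.519288
Denominator: 0.392991 + 0.519288 = 0.912279
So the posterior for Class I is 0.392991 / 0.912279 ≈ 0.4308.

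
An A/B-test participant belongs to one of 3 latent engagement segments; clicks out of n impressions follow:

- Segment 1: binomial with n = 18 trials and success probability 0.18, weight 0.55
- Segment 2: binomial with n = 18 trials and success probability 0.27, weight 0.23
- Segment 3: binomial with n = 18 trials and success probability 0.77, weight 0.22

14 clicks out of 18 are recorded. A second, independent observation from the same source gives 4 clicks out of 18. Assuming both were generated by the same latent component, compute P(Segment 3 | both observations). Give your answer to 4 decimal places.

By Bayes' theorem, P(k | x) = w_k f_k(x) / Σ_j w_j f_j(x).
Since both observations come from the same component, the likelihood for component k is f_k(x₁)·f_k(x₂).
  f_1 = [C(18,14)·0.18^14·0.82^4 = 3060·3.74813e-11·0.452122 = 5.18552e-08] × [0.199621] = 1.03514e-08
  f_2 = [C(18,14)·0.27^14·0.73^4 = 3060·1.09419e-08·0.283982 = 9.50836e-06] × [0.198471] = 1.88713e-06
  f_3 = [C(18,14)·0.77^14·0.23^4 = 3060·0.0257555·0.00279841 = 0.220548] × [1.24702e-06] = 2.75028e-07
Prior × likelihood for each component:
  w_1·f_1 = 0.55 × 1.03514e-08 = 5.69325e-09
  w_2·f_2 = 0.23 × 1.88713e-06 = 4.3404e-07
  w_3·f_3 = 0.22 × 2.75028e-07 = 6.05062e-08
Denominator: 5.69325e-09 + 4.3404e-07 + 6.05062e-08 = 5.0024e-07
So the posterior for Segment 3 is 6.05062e-08 / 5.0024e-07 ≈ 0.1210.

0.1210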